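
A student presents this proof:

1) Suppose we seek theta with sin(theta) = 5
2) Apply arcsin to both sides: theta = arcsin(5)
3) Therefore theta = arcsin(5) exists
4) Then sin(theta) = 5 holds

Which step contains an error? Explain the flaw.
Step 2: Apply arcsin to both sides: theta = arcsin(5)

Step 2 applies arcsin to 5. However, arcsin(x) is only defined for x in [-1, 1] because sin(theta) can only produce values in that range. Since |5| > 1, arcsin(5) is undefined. There is no angle whose sine equals 5.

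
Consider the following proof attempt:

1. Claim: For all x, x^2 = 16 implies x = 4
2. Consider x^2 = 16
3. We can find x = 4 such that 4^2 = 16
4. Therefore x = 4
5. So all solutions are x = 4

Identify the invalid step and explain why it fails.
Step 4: Therefore x = 4

Step 4 incorrectly concludes that x = 4 is the only solution. The proof shows that x = 4 is A solution (existence), but does not show it is the ONLY solution (uniqueness). In fact, x = -4 is also a solution since (-4)^2 = 16. Finding one solution doesn't prove there are no others.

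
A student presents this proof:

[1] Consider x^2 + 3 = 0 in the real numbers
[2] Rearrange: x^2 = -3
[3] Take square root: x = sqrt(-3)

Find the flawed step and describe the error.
Step 3: Take square root: x = sqrt(-3)

Step 3 takes the square root of -3, which is negative. In the real number system, the square root of a negative number is undefined. The equation x^2 + 3 = 0 has no real solutions. Square roots of negative numbers only exist in the complex numbers.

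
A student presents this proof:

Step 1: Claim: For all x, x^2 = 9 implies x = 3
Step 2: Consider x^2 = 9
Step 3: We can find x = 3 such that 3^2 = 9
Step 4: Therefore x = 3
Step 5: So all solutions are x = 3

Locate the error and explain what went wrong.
Step 4: Therefore x = 3

Step 4 incorrectly concludes that x = 3 is the only solution. The proof shows that x = 3 is A solution (existence), but does not show it is the ONLY solution (uniqueness). In fact, x = -3 is also a solution since (-3)^2 = 9. Finding one solution doesn't prove there are no others.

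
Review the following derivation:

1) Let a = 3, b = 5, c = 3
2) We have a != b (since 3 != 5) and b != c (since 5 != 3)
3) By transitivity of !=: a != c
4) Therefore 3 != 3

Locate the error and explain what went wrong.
Step 3: By transitivity of !=: a != c

Step 3 incorrectly applies transitivity to the '!=' relation. Transitivity states: if a R b and b R c, then a R c. However, '!=' is not transitive. Counterexample: 3 != 5 and 5 != 3, but 3 = 3 (both equal 3). Transitivity holds for relations like <, <=, =, but not for !=.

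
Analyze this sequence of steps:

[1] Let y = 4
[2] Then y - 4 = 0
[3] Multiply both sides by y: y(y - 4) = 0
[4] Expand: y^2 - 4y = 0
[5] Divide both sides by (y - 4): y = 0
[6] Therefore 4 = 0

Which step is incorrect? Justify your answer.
Step 5: Divide both sides by (y - 4): y = 0

Step 5 divides both sides by (y - 4). However, since y = 4, we have (y - 4) = 0. Division by zero is undefined, making this step invalid.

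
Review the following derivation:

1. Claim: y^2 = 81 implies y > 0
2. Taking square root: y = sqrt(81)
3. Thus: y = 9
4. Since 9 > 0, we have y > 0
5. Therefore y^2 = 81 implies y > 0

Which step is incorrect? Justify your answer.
Step 2: Taking square root: y = sqrt(81)

Step 2 takes the square root and assumes the positive root only. The equation y^2 = 81 actually has two solutions: y = 9 and y = -9. The proof silently assumes y > 0 without justification, then uses this assumption to conclude y > 0, which is circular. The counterexample y = -9 shows the claim is false.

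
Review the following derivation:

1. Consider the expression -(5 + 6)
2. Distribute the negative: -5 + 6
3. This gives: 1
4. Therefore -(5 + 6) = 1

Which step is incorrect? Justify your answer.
Step 2: Distribute the negative: -5 + 6

Step 2 incorrectly distributes the negative sign. The correct distribution is -(5 + 6) = -5 - 6 = -11. The negative must be applied to both terms, not just the first. The error treats -(5 + 6) as -5 + 6, which equals 1 instead of -11.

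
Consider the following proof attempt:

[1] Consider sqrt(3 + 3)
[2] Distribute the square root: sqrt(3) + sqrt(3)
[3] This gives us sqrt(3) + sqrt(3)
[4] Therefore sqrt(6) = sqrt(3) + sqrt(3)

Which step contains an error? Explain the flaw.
Step 2: Distribute the square root: sqrt(3) + sqrt(3)

Step 2 incorrectly 'distributes' the square root over addition. The square root function does not distribute: sqrt(a + b) ≠ sqrt(a) + sqrt(b). In fact, sqrt(3 + 3) = sqrt(6) ≈ 2.4495, while sqrt(3) + sqrt(3) ≈ 3.4641.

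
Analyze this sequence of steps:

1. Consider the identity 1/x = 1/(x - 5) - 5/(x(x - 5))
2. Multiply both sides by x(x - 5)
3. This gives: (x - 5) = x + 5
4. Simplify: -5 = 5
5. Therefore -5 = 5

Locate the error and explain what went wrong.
Step 3: This gives: (x - 5) = x + 5

Step 3 makes a sign error when clearing denominators. Multiplying -5/(x(x - 5)) by x(x - 5) gives -5, not +5. The correct result is (x - 5) = x - 5, which is trivially true, not (x - 5) = x + 5. (Step 1 is a valid identity: 1/(x - 5) - 5/(x(x - 5)) = (x - 5)/(x(x - 5)) = 1/x.)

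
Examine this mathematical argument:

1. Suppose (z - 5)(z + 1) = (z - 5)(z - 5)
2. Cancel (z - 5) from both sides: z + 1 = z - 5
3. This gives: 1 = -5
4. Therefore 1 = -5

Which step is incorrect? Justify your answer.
Step 2: Cancel (z - 5) from both sides: z + 1 = z - 5

Step 2 cancels (z - 5) from both sides. This is only valid if (z - 5) ≠ 0, i.e., z ≠ 5. When z = 5, both sides equal zero regardless of the other factors. The correct approach requires considering z = 5 as a separate case.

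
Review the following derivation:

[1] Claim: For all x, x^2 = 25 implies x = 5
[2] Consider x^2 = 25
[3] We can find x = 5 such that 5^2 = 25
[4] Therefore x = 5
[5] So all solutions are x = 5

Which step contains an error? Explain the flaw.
Step 4: Therefore x = 5

Step 4 incorrectly concludes that x = 5 is the only solution. The proof shows that x = 5 is A solution (existence), but does not show it is the ONLY solution (uniqueness). In fact, x = -5 is also a solution since (-5)^2 = 25. Finding one solution doesn't prove there are no others.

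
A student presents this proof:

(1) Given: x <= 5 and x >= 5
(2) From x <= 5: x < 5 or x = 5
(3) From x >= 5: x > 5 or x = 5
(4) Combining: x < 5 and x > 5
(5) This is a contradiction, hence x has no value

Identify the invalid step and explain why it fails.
Step 4: Combining: x < 5 and x > 5

Step 4 incorrectly combines the conditions. From x <= 5 and x >= 5, the intersection is x = 5. The error treats the 'or' cases as 'and' requirements. The correct conclusion is that x = 5 is the unique solution, not that no solution exists.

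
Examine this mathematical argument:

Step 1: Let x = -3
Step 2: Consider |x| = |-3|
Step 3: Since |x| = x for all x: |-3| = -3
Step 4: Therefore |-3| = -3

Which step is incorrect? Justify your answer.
Step 3: Since |x| = x for all x: |-3| = -3

Step 3 incorrectly states that |x| = x for all x. The correct definition is |x| = x when x >= 0, and |x| = -x when x < 0. Since -3 < 0, we have |-3| = -(-3) = 3, not -3.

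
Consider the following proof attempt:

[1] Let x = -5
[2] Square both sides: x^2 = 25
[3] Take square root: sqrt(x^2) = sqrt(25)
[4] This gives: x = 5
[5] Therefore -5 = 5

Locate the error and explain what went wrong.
Step 4: This gives: x = 5

Step 4 incorrectly states that sqrt(x^2) = x. The correct identity is sqrt(x^2) = |x|. Since x = -5 < 0, we have sqrt(x^2) = |-5| = 5, not x = -5.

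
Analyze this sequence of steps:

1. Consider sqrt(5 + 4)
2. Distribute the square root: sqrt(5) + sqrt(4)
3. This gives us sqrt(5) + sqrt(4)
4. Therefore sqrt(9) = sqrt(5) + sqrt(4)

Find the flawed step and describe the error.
Step 2: Distribute the square root: sqrt(5) + sqrt(4)

Step 2 incorrectly 'distributes' the square root over addition. The square root function does not distribute: sqrt(a + b) ≠ sqrt(a) + sqrt(b). In fact, sqrt(5 + 4) = sqrt(9) ≈ 3.0000, while sqrt(5) + sqrt(4) ≈ 4.2361.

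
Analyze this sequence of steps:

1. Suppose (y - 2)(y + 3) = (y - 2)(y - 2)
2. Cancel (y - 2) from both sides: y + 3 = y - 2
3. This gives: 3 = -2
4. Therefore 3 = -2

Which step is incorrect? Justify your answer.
Step 2: Cancel (y - 2) from both sides: y + 3 = y - 2

Step 2 cancels (y - 2) from both sides. This is only valid if (y - 2) ≠ 0, i.e., y ≠ 2. When y = 2, both sides equal zero regardless of the other factors. The correct approach requires considering y = 2 as a separate case.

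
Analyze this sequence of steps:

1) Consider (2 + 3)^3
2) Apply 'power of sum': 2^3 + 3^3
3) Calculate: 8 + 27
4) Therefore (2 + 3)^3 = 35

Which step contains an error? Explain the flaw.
Step 2: Apply 'power of sum': 2^3 + 3^3

Step 2 incorrectly applies a non-existent rule '(a+b)^n = a^n + b^n'. This is false in general. The correct expansion uses the binomial theorem. The actual value is (2 + 3)^3 = 5^3 = 125, not 35.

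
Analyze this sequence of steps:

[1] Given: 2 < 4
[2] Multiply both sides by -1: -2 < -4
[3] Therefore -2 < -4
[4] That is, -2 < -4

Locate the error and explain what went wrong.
Step 2: Multiply both sides by -1: -2 < -4

Step 2 multiplies both sides by -1 but fails to reverse the inequality sign. When multiplying (or dividing) an inequality by a negative number, the direction must be reversed. Since 2 < 4, we should get -2 > -4, i.e., -2 > -4.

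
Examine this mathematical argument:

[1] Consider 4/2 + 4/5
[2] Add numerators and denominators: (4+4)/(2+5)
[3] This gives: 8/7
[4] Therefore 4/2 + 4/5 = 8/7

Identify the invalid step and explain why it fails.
Step 2: Add numerators and denominators: (4+4)/(2+5)

Step 2 incorrectly adds fractions by separately adding numerators and denominators. This is wrong. The correct method requires a common denominator: 4/2 + 4/5 = (4×5 + 4×2)/(2×5) = 28/10 = 14/5. The method used gives 8/7, which is different.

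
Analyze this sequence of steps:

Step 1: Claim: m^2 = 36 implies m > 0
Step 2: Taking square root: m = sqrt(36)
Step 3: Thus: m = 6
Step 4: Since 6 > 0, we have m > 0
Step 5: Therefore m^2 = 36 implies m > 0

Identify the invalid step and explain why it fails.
Step 2: Taking square root: m = sqrt(36)

Step 2 takes the square root and assumes the positive root only. The equation m^2 = 36 actually has two solutions: m = 6 and m = -6. The proof silently assumes m > 0 without justification, then uses this assumption to conclude m > 0, which is circular. The counterexample m = -6 shows the claim is false.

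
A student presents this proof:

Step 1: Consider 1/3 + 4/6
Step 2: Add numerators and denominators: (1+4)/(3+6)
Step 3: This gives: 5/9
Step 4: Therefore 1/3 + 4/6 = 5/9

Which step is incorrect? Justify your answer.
Step 2: Add numerators and denominators: (1+4)/(3+6)

Step 2 incorrectly adds fractions by separately adding numerators and denominators. This is wrong. The correct method requires a common denominator: 1/3 + 4/6 = (1×6 + 4×3)/(3×6) = 18/18 = 1. The method used gives 5/9, which is different.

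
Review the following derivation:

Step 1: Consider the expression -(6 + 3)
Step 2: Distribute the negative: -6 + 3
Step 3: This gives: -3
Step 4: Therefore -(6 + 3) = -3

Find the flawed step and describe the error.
Step 2: Distribute the negative: -6 + 3

Step 2 incorrectly distributes the negative sign. The correct distribution is -(6 + 3) = -6 - 3 = -9. The negative must be applied to both terms, not just the first. The error treats -(6 + 3) as -6 + 3, which equals -3 instead of -9.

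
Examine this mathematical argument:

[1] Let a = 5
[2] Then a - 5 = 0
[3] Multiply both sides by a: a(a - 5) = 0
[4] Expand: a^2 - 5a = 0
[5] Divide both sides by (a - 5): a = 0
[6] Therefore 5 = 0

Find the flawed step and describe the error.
Step 5: Divide both sides by (a - 5): a = 0

Step 5 divides both sides by (a - 5). However, since a = 5, we have (a - 5) = 0. Division by zero is undefined, making this step invalid.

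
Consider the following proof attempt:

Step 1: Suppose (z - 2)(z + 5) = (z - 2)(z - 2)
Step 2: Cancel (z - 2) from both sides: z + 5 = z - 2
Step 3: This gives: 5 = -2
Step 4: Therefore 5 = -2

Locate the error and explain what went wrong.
Step 2: Cancel (z - 2) from both sides: z + 5 = z - 2

Step 2 cancels (z - 2) from both sides. This is only valid if (z - 2) ≠ 0, i.e., z ≠ 2. When z = 2, both sides equal zero regardless of the other factors. The correct approach requires considering z = 2 as a separate case.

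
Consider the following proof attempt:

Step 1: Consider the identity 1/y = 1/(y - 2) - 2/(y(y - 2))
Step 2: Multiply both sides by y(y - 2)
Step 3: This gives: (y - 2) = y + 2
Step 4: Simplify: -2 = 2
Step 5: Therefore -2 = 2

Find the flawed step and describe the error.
Step 3: This gives: (y - 2) = y + 2

Step 3 makes a sign error when clearing denominators. Multiplying -2/(y(y - 2)) by y(y - 2) gives -2, not +2. The correct result is (y - 2) = y - 2, which is trivially true, not (y - 2) = y + 2. (Step 1 is a valid identity: 1/(y - 2) - 2/(y(y - 2)) = (y - 2)/(y(y - 2)) = 1/y.)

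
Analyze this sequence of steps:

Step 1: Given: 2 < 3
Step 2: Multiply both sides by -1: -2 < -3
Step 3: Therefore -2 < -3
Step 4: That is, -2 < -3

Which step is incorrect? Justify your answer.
Step 2: Multiply both sides by -1: -2 < -3

Step 2 multiplies both sides by -1 but fails to reverse the inequality sign. When multiplying (or dividing) an inequality by a negative number, the direction must be reversed. Since 2 < 3, we should get -2 > -3, i.e., -2 > -3.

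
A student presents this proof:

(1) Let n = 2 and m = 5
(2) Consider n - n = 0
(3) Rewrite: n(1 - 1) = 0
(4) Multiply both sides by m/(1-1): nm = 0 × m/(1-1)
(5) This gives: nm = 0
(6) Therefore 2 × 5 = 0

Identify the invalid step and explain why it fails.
Step 4: Multiply both sides by m/(1-1): nm = 0 × m/(1-1)

Step 4 multiplies both sides by m/(1-1). However, 1-1 = 0, so this is multiplication by m/0, which is undefined. We cannot multiply by an undefined expression.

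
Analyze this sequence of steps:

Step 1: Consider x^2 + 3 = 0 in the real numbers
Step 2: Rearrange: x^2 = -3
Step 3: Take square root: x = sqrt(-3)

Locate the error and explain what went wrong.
Step 3: Take square root: x = sqrt(-3)

Step 3 takes the square root of -3, which is negative. In the real number system, the square root of a negative number is undefined. The equation x^2 + 3 = 0 has no real solutions. Square roots of negative numbers only exist in the complex numbers.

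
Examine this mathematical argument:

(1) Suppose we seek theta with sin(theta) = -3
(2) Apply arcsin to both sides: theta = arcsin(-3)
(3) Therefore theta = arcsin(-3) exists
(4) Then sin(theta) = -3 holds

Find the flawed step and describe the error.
Step 2: Apply arcsin to both sides: theta = arcsin(-3)

Step 2 applies arcsin to -3. However, arcsin(x) is only defined for x in [-1, 1] because sin(theta) can only produce values in that range. Since |-3| > 1, arcsin(-3) is undefined. There is no angle whose sine equals -3.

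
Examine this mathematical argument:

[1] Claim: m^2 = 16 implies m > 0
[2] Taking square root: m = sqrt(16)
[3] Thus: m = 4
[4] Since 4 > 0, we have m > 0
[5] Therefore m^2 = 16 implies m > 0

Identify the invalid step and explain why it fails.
Step 2: Taking square root: m = sqrt(16)

Step 2 takes the square root and assumes the positive root only. The equation m^2 = 16 actually has two solutions: m = 4 and m = -4. The proof silently assumes m > 0 without justification, then uses this assumption to conclude m > 0, which is circular. The counterexample m = -4 shows the claim is false.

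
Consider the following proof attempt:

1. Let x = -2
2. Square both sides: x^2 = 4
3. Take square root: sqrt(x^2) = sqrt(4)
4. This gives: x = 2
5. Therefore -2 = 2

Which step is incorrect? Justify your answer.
Step 4: This gives: x = 2

Step 4 incorrectly states that sqrt(x^2) = x. The correct identity is sqrt(x^2) = |x|. Since x = -2 < 0, we have sqrt(x^2) = |-2| = 2, not x = -2.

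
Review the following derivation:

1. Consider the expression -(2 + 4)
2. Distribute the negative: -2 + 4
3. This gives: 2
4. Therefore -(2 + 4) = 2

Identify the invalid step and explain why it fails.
Step 2: Distribute the negative: -2 + 4

Step 2 incorrectly distributes the negative sign. The correct distribution is -(2 + 4) = -2 - 4 = -6. The negative must be applied to both terms, not just the first. The error treats -(2 + 4) as -2 + 4, which equals 2 instead of -6.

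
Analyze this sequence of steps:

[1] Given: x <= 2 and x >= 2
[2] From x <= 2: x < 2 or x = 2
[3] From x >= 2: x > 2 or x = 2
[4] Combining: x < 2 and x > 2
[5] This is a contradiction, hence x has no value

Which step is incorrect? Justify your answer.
Step 4: Combining: x < 2 and x > 2

Step 4 incorrectly combines the conditions. From x <= 2 and x >= 2, the intersection is x = 2. The error treats the 'or' cases as 'and' requirements. The correct conclusion is that x = 2 is the unique solution, not that no solution exists.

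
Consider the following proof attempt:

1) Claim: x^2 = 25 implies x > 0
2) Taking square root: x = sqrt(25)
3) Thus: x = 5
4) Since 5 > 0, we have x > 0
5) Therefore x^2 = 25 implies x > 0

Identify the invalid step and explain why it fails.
Step 2: Taking square root: x = sqrt(25)

Step 2 takes the square root and assumes the positive root only. The equation x^2 = 25 actually has two solutions: x = 5 and x = -5. The proof silently assumes x > 0 without justification, then uses this assumption to conclude x > 0, which is circular. The counterexample x = -5 shows the claim is false.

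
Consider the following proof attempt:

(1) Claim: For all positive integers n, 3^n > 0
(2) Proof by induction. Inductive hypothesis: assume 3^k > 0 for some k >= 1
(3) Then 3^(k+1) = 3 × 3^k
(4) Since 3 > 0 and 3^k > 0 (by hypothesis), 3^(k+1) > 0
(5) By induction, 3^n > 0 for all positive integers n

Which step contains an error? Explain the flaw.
Step 5: By induction, 3^n > 0 for all positive integers n

Step 5 concludes the proof by induction, but no base case was ever established. A valid induction proof requires: (1) a base case proving 3^1 > 0, and (2) an inductive step showing IF 3^k > 0 THEN 3^(k+1) > 0. Steps 2-4 correctly establish the inductive step, but without the base case the conclusion in step 5 does not follow.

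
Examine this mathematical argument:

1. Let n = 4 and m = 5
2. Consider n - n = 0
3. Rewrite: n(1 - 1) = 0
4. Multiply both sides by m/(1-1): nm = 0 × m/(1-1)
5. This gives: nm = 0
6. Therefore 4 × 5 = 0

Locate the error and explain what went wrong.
Step 4: Multiply both sides by m/(1-1): nm = 0 × m/(1-1)

Step 4 multiplies both sides by m/(1-1). However, 1-1 = 0, so this is multiplication by m/0, which is undefined. We cannot multiply by an undefined expression.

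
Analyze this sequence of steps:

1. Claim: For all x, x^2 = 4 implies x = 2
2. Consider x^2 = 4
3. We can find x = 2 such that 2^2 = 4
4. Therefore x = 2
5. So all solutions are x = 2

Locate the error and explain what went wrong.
Step 4: Therefore x = 2

Step 4 incorrectly concludes that x = 2 is the only solution. The proof shows that x = 2 is A solution (existence), but does not show it is the ONLY solution (uniqueness). In fact, x = -2 is also a solution since (-2)^2 = 4. Finding one solution doesn't prove there are no others.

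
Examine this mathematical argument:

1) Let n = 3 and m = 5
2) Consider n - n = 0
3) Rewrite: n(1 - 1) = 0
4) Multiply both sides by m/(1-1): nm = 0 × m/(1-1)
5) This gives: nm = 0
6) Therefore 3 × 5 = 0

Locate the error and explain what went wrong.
Step 4: Multiply both sides by m/(1-1): nm = 0 × m/(1-1)

Step 4 multiplies both sides by m/(1-1). However, 1-1 = 0, so this is multiplication by m/0, which is undefined. We cannot multiply by an undefined expression.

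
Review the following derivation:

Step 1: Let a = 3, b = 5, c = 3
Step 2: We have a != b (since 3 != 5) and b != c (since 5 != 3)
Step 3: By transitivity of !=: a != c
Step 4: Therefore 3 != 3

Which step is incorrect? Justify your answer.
Step 3: By transitivity of !=: a != c

Step 3 incorrectly applies transitivity to the '!=' relation. Transitivity states: if a R b and b R c, then a R c. However, '!=' is not transitive. Counterexample: 3 != 5 and 5 != 3, but 3 = 3 (both equal 3). Transitivity holds for relations like <, <=, =, but not for !=.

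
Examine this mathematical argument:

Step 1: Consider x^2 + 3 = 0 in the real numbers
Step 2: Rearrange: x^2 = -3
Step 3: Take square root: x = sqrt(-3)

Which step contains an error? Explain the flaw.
Step 3: Take square root: x = sqrt(-3)

Step 3 takes the square root of -3, which is negative. In the real number system, the square root of a negative number is undefined. The equation x^2 + 3 = 0 has no real solutions. Square roots of negative numbers only exist in the complex numbers.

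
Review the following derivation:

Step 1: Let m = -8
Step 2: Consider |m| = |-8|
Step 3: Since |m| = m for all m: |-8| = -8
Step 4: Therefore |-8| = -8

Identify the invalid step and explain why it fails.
Step 3: Since |m| = m for all m: |-8| = -8

Step 3 incorrectly states that |m| = m for all m. The correct definition is |m| = m when m >= 0, and |m| = -m when m < 0. Since -8 < 0, we have |-8| = -(-8) = 8, not -8.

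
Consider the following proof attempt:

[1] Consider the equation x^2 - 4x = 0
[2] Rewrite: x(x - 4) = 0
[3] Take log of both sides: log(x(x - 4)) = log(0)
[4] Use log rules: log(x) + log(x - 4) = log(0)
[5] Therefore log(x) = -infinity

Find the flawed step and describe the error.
Step 3: Take log of both sides: log(x(x - 4)) = log(0)

Step 3 takes the logarithm of both sides, resulting in log(0) on the right side. The logarithm is only defined for positive numbers; log(0) is undefined (approaches negative infinity). This operation is invalid.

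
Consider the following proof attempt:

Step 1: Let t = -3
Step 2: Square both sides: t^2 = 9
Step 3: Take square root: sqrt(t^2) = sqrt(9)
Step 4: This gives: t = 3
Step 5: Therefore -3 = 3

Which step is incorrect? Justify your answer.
Step 4: This gives: t = 3

Step 4 incorrectly states that sqrt(t^2) = t. The correct identity is sqrt(t^2) = |t|. Since t = -3 < 0, we have sqrt(t^2) = |-3| = 3, not t = -3.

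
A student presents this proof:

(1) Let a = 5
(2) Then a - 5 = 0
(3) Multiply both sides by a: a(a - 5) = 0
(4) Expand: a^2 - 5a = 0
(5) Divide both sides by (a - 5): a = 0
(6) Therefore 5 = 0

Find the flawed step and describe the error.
Step 5: Divide both sides by (a - 5): a = 0

Step 5 divides both sides by (a - 5). However, since a = 5, we have (a - 5) = 0. Division by zero is undefined, making this step invalid.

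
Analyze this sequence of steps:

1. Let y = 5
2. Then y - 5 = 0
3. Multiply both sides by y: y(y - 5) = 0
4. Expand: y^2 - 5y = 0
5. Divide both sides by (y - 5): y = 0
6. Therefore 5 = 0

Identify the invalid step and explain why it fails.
Step 5: Divide both sides by (y - 5): y = 0

Step 5 divides both sides by (y - 5). However, since y = 5, we have (y - 5) = 0. Division by zero is undefined, making this step invalid.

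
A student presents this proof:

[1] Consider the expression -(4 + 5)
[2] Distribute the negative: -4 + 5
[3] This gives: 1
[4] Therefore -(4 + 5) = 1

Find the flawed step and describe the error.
Step 2: Distribute the negative: -4 + 5

Step 2 incorrectly distributes the negative sign. The correct distribution is -(4 + 5) = -4 - 5 = -9. The negative must be applied to both terms, not just the first. The error treats -(4 + 5) as -4 + 5, which equals 1 instead of -9.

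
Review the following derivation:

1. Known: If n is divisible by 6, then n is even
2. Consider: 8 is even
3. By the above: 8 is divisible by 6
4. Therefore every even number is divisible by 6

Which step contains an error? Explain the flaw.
Step 3: By the above: 8 is divisible by 6

Step 3 commits the fallacy of affirming the consequent. The known fact 'divisible by 6 → even' does NOT imply 'even → divisible by 6'. That would be the converse, which is false. For example, 8 is even but 8 ÷ 6 = 1.33, which is not an integer.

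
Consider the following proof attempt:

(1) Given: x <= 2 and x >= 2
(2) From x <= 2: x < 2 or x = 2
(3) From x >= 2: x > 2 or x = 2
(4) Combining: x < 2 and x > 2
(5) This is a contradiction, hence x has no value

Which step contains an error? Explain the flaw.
Step 4: Combining: x < 2 and x > 2

Step 4 incorrectly combines the conditions. From x <= 2 and x >= 2, the intersection is x = 2. The error treats the 'or' cases as 'and' requirements. The correct conclusion is that x = 2 is the unique solution, not that no solution exists.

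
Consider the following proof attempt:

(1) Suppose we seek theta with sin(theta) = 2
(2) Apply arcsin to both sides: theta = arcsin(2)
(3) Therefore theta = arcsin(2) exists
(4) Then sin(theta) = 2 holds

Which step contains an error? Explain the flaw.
Step 2: Apply arcsin to both sides: theta = arcsin(2)

Step 2 applies arcsin to 2. However, arcsin(x) is only defined for x in [-1, 1] because sin(theta) can only produce values in that range. Since |2| > 1, arcsin(2) is undefined. There is no angle whose sine equals 2.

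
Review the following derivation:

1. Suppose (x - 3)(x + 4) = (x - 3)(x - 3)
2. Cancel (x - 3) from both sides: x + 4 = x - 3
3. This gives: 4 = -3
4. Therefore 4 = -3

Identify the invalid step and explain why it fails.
Step 2: Cancel (x - 3) from both sides: x + 4 = x - 3

Step 2 cancels (x - 3) from both sides. This is only valid if (x - 3) ≠ 0, i.e., x ≠ 3. When x = 3, both sides equal zero regardless of the other factors. The correct approach requires considering x = 3 as a separate case.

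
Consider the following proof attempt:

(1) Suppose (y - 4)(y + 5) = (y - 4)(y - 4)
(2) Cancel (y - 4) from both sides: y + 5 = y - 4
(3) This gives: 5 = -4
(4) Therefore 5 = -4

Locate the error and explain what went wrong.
Step 2: Cancel (y - 4) from both sides: y + 5 = y - 4

Step 2 cancels (y - 4) from both sides. This is only valid if (y - 4) ≠ 0, i.e., y ≠ 4. When y = 4, both sides equal zero regardless of the other factors. The correct approach requires considering y = 4 as a separate case.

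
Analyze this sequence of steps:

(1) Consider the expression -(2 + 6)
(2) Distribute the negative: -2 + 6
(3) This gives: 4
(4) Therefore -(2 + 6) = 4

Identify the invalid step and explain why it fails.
Step 2: Distribute the negative: -2 + 6

Step 2 incorrectly distributes the negative sign. The correct distribution is -(2 + 6) = -2 - 6 = -8. The negative must be applied to both terms, not just the first. The error treats -(2 + 6) as -2 + 6, which equals 4 instead of -8.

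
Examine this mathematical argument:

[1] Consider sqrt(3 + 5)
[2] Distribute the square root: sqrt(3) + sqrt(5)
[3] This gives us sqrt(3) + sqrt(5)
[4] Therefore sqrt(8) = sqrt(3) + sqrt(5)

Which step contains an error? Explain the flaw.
Step 2: Distribute the square root: sqrt(3) + sqrt(5)

Step 2 incorrectly 'distributes' the square root over addition. The square root function does not distribute: sqrt(a + b) ≠ sqrt(a) + sqrt(b). In fact, sqrt(3 + 5) = sqrt(8) ≈ 2.8284, while sqrt(3) + sqrt(5) ≈ 3.9681.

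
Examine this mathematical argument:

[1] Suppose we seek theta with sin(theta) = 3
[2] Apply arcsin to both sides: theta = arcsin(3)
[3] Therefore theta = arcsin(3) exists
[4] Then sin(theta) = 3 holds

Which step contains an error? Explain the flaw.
Step 2: Apply arcsin to both sides: theta = arcsin(3)

Step 2 applies arcsin to 3. However, arcsin(x) is only defined for x in [-1, 1] because sin(theta) can only produce values in that range. Since |3| > 1, arcsin(3) is undefined. There is no angle whose sine equals 3.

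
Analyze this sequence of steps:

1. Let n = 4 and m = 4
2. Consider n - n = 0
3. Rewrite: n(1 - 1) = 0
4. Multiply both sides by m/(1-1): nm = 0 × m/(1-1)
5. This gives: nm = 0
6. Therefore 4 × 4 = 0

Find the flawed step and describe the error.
Step 4: Multiply both sides by m/(1-1): nm = 0 × m/(1-1)

Step 4 multiplies both sides by m/(1-1). However, 1-1 = 0, so this is multiplication by m/0, which is undefined. We cannot multiply by an undefined expression.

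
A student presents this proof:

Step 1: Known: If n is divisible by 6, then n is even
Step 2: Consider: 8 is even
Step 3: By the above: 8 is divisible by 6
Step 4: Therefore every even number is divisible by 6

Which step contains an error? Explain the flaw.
Step 3: By the above: 8 is divisible by 6

Step 3 commits the fallacy of affirming the consequent. The known fact 'divisible by 6 → even' does NOT imply 'even → divisible by 6'. That would be the converse, which is false. For example, 8 is even but 8 ÷ 6 = 1.33, which is not an integer.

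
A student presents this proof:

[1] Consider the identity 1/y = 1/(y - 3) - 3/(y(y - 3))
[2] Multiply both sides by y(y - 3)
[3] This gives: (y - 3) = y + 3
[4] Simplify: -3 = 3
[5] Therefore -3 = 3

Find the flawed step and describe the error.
Step 3: This gives: (y - 3) = y + 3

Step 3 makes a sign error when clearing denominators. Multiplying -3/(y(y - 3)) by y(y - 3) gives -3, not +3. The correct result is (y - 3) = y - 3, which is trivially true, not (y - 3) = y + 3. (Step 1 is a valid identity: 1/(y - 3) - 3/(y(y - 3)) = (y - 3)/(y(y - 3)) = 1/y.)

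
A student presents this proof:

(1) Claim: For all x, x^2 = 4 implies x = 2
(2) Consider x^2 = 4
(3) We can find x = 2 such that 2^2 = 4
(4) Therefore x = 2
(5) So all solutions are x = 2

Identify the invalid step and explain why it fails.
Step 4: Therefore x = 2

Step 4 incorrectly concludes that x = 2 is the only solution. The proof shows that x = 2 is A solution (existence), but does not show it is the ONLY solution (uniqueness). In fact, x = -2 is also a solution since (-2)^2 = 4. Finding one solution doesn't prove there are no others.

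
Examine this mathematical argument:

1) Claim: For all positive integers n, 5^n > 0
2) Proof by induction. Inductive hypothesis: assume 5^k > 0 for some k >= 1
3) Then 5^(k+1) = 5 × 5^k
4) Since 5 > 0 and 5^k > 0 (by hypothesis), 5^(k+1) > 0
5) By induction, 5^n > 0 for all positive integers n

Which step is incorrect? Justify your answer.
Step 5: By induction, 5^n > 0 for all positive integers n

Step 5 concludes the proof by induction, but no base case was ever established. A valid induction proof requires: (1) a base case proving 5^1 > 0, and (2) an inductive step showing IF 5^k > 0 THEN 5^(k+1) > 0. Steps 2-4 correctly establish the inductive step, but without the base case the conclusion in step 5 does not follow.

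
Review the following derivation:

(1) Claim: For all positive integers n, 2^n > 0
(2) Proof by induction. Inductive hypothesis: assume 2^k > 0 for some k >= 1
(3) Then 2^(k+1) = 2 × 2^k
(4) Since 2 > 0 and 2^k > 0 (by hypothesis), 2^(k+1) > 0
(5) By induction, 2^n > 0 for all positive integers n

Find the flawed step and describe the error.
Step 5: By induction, 2^n > 0 for all positive integers n

Step 5 concludes the proof by induction, but no base case was ever established. A valid induction proof requires: (1) a base case proving 2^1 > 0, and (2) an inductive step showing IF 2^k > 0 THEN 2^(k+1) > 0. Steps 2-4 correctly establish the inductive step, but without the base case the conclusion in step 5 does not follow.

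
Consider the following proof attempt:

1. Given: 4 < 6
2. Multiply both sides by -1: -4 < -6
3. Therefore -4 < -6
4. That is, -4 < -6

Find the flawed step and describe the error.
Step 2: Multiply both sides by -1: -4 < -6

Step 2 multiplies both sides by -1 but fails to reverse the inequality sign. When multiplying (or dividing) an inequality by a negative number, the direction must be reversed. Since 4 < 6, we should get -4 > -6, i.e., -4 > -6.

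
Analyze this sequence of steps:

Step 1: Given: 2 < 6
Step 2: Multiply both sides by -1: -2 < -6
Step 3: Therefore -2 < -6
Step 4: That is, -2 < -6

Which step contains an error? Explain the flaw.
Step 2: Multiply both sides by -1: -2 < -6

Step 2 multiplies both sides by -1 but fails to reverse the inequality sign. When multiplying (or dividing) an inequality by a negative number, the direction must be reversed. Since 2 < 6, we should get -2 > -6, i.e., -2 > -6.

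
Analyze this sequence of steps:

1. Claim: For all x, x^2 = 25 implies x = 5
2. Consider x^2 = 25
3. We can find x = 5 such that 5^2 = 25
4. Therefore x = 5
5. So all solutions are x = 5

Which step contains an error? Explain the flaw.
Step 4: Therefore x = 5

Step 4 incorrectly concludes that x = 5 is the only solution. The proof shows that x = 5 is A solution (existence), but does not show it is the ONLY solution (uniqueness). In fact, x = -5 is also a solution since (-5)^2 = 25. Finding one solution doesn't prove there are no others.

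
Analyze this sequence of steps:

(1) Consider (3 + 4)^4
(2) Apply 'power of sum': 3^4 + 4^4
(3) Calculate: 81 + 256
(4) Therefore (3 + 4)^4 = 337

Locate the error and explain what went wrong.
Step 2: Apply 'power of sum': 3^4 + 4^4

Step 2 incorrectly applies a non-existent rule '(a+b)^n = a^n + b^n'. This is false in general. The correct expansion uses the binomial theorem. The actual value is (3 + 4)^4 = 7^4 = 2401, not 337.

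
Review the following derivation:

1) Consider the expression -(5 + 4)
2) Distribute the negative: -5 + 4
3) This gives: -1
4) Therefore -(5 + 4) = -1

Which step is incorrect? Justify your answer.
Step 2: Distribute the negative: -5 + 4

Step 2 incorrectly distributes the negative sign. The correct distribution is -(5 + 4) = -5 - 4 = -9. The negative must be applied to both terms, not just the first. The error treats -(5 + 4) as -5 + 4, which equals -1 instead of -9.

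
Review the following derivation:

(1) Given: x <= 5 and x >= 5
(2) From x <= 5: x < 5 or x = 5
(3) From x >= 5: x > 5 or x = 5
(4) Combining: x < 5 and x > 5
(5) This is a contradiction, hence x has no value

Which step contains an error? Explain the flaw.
Step 4: Combining: x < 5 and x > 5

Step 4 incorrectly combines the conditions. From x <= 5 and x >= 5, the intersection is x = 5. The error treats the 'or' cases as 'and' requirements. The correct conclusion is that x = 5 is the unique solution, not that no solution exists.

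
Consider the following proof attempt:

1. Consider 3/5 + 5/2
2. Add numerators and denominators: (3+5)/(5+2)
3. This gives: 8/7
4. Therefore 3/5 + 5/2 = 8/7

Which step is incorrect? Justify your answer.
Step 2: Add numerators and denominators: (3+5)/(5+2)

Step 2 incorrectly adds fractions by separately adding numerators and denominators. This is wrong. The correct method requires a common denominator: 3/5 + 5/2 = (3×2 + 5×5)/(5×2) = 31/10 = 31/10. The method used gives 8/7, which is different.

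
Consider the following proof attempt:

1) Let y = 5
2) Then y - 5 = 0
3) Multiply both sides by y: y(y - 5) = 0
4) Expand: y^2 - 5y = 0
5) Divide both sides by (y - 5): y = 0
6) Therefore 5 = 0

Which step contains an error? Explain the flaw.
Step 5: Divide both sides by (y - 5): y = 0

Step 5 divides both sides by (y - 5). However, since y = 5, we have (y - 5) = 0. Division by zero is undefined, making this step invalid.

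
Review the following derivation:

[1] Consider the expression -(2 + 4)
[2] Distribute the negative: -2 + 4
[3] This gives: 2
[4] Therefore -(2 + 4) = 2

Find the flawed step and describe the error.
Step 2: Distribute the negative: -2 + 4

Step 2 incorrectly distributes the negative sign. The correct distribution is -(2 + 4) = -2 - 4 = -6. The negative must be applied to both terms, not just the first. The error treats -(2 + 4) as -2 + 4, which equals 2 instead of -6.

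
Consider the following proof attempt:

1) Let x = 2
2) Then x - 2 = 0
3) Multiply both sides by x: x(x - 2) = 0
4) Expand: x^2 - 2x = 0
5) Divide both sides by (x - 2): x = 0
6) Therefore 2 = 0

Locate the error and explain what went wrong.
Step 5: Divide both sides by (x - 2): x = 0

Step 5 divides both sides by (x - 2). However, since x = 2, we have (x - 2) = 0. Division by zero is undefined, making this step invalid.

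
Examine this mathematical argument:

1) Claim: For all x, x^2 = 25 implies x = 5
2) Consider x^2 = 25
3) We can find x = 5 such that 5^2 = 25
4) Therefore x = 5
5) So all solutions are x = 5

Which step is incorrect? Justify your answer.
Step 4: Therefore x = 5

Step 4 incorrectly concludes that x = 5 is the only solution. The proof shows that x = 5 is A solution (existence), but does not show it is the ONLY solution (uniqueness). In fact, x = -5 is also a solution since (-5)^2 = 25. Finding one solution doesn't prove there are no others.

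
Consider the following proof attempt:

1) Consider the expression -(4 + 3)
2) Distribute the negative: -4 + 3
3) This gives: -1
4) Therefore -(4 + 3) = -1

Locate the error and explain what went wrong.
Step 2: Distribute the negative: -4 + 3

Step 2 incorrectly distributes the negative sign. The correct distribution is -(4 + 3) = -4 - 3 = -7. The negative must be applied to both terms, not just the first. The error treats -(4 + 3) as -4 + 3, which equals -1 instead of -7.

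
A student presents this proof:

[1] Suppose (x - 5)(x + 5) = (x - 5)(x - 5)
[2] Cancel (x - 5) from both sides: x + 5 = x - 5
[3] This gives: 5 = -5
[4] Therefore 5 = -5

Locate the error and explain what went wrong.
Step 2: Cancel (x - 5) from both sides: x + 5 = x - 5

Step 2 cancels (x - 5) from both sides. This is only valid if (x - 5) ≠ 0, i.e., x ≠ 5. When x = 5, both sides equal zero regardless of the other factors. The correct approach requires considering x = 5 as a separate case.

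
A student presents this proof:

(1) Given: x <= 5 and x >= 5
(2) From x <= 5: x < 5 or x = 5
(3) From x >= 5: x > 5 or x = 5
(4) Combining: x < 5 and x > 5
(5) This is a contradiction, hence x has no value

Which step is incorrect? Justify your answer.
Step 4: Combining: x < 5 and x > 5

Step 4 incorrectly combines the conditions. From x <= 5 and x >= 5, the intersection is x = 5. The error treats the 'or' cases as 'and' requirements. The correct conclusion is that x = 5 is the unique solution, not that no solution exists.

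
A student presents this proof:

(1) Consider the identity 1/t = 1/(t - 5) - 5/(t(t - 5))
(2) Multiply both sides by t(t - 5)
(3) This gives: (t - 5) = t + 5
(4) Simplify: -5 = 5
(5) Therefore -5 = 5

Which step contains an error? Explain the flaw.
Step 3: This gives: (t - 5) = t + 5

Step 3 makes a sign error when clearing denominators. Multiplying -5/(t(t - 5)) by t(t - 5) gives -5, not +5. The correct result is (t - 5) = t - 5, which is trivially true, not (t - 5) = t + 5. (Step 1 is a valid identity: 1/(t - 5) - 5/(t(t - 5)) = (t - 5)/(t(t - 5)) = 1/t.)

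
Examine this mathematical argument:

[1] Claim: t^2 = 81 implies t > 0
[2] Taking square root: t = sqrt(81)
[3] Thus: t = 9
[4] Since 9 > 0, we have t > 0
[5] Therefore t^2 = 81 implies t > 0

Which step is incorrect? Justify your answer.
Step 2: Taking square root: t = sqrt(81)

Step 2 takes the square root and assumes the positive root only. The equation t^2 = 81 actually has two solutions: t = 9 and t = -9. The proof silently assumes t > 0 without justification, then uses this assumption to conclude t > 0, which is circular. The counterexample t = -9 shows the claim is false.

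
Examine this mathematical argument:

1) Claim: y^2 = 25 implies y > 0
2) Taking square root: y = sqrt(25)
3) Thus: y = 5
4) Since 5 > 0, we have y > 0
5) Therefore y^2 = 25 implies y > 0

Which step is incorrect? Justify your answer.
Step 2: Taking square root: y = sqrt(25)

Step 2 takes the square root and assumes the positive root only. The equation y^2 = 25 actually has two solutions: y = 5 and y = -5. The proof silently assumes y > 0 without justification, then uses this assumption to conclude y > 0, which is circular. The counterexample y = -5 shows the claim is false.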